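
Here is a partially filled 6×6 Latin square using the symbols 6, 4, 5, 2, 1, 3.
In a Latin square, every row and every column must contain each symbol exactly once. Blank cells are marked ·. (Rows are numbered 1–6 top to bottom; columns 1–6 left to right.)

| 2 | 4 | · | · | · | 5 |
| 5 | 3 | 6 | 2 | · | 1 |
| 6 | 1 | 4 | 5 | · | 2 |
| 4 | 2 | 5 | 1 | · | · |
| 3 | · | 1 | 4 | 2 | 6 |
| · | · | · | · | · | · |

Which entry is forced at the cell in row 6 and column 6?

Row 1, column 3: row 1 has {4, 5, 2} and column 3 has {6, 4, 5, 1}, leaving only 3.
Row 1, column 4: row 1 has {4, 5, 2, 3} and column 4 has {4, 5, 2, 1}, leaving only 6.
Row 1, column 5: row 1 has {6, 4, 5, 2, 3} and column 5 has {2}, leaving only 1.
Row 2, column 5: row 2 has {6, 5, 2, 1, 3} and column 5 has {2, 1}, leaving only 4.
Row 3, column 5: row 3 has {6, 4, 5, 2, 1} and column 5 has {4, 2, 1}, leaving only 3.
Row 4, column 5: row 4 has {4, 5, 2, 1} and column 5 has {4, 2, 1, 3}, leaving only 6.
Row 4, column 6: row 4 has {6, 4, 5, 2, 1} and column 6 has {6, 5, 2, 1}, leaving only 3.
Row 6 already has {} and column 6 already has {6, 5, 2, 1, 3}, so row 6, column 6 must be 4.

4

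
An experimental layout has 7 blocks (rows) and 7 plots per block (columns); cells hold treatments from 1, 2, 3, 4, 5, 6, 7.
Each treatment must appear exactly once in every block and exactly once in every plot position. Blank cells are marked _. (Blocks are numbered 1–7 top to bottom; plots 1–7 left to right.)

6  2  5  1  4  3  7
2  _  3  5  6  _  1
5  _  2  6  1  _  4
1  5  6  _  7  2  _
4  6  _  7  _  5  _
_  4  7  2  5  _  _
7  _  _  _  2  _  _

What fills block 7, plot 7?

5

Block 2, plot 2: block 2 has {1, 2, 3, 5, 6} and plot 2 has {2, 4, 5, 6}, leaving only 7.
Block 2, plot 6: block 2 has {1, 2, 3, 5, 6, 7} and plot 6 has {2, 3, 5}, leaving only 4.
Block 3, plot 2: block 3 has {1, 2, 4, 5, 6} and plot 2 has {2, 4, 5, 6, 7}, leaving only 3.
Block 3, plot 6: block 3 has {1, 2, 3, 4, 5, 6} and plot 6 has {2, 3, 4, 5}, leaving only 7.
Block 4, plot 7: block 4 has {1, 2, 5, 6, 7} and plot 7 has {1, 4, 7}, leaving only 3.
Block 4, plot 4: block 4 has {1, 2, 3, 5, 6, 7} and plot 4 has {1, 2, 5, 6, 7}, leaving only 4.
Block 5, plot 3: block 5 has {4, 5, 6, 7} and plot 3 has {2, 3, 5, 6, 7}, leaving only 1.
Block 5, plot 5: block 5 has {1, 4, 5, 6, 7} and plot 5 has {1, 2, 4, 5, 6, 7}, leaving only 3.
Block 5, plot 7: block 5 has {1, 3, 4, 5, 6, 7} and plot 7 has {1, 3, 4, 7}, leaving only 2.
Block 6, plot 1: block 6 has {2, 4, 5, 7} and plot 1 has {1, 2, 4, 5, 6, 7}, leaving only 3.
Block 6, plot 7: block 6 has {2, 3, 4, 5, 7} and plot 7 has {1, 2, 3, 4, 7}, leaving only 6.
Block 7 already has {2, 7} and plot 7 already has {1, 2, 3, 4, 6, 7}, so block 7, plot 7 must be 5.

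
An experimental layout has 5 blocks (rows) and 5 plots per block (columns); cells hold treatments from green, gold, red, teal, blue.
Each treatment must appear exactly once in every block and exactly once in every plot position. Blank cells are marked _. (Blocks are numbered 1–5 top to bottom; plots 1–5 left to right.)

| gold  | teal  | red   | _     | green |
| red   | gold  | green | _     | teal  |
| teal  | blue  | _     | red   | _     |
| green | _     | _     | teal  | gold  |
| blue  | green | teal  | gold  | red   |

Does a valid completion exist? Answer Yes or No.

No

Block 3, plot 5: block 3 together with plot 5 already contain {green, gold, red, teal, blue} — every symbol — so nothing can go there. The grid has no valid completion.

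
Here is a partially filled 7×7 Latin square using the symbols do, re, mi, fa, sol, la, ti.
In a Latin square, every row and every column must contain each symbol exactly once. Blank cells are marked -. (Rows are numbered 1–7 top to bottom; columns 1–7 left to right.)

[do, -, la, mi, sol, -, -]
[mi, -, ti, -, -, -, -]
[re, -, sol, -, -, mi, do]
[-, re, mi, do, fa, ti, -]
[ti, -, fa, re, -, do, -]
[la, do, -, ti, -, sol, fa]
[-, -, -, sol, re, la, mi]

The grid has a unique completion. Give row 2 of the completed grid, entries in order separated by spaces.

mi sol ti la do fa re

Row 4, column 1: row 4 has {do, re, mi, fa, ti} and column 1 has {do, re, mi, la, ti}, leaving only sol.
Row 4, column 7: row 4 has {do, re, mi, fa, sol, ti} and column 7 has {do, mi, fa}, leaving only la.
Row 5, column 7: row 5 has {do, re, fa, ti} and column 7 has {do, mi, fa, la}, leaving only sol.
Row 2, column 7: row 2 has {mi, ti} and column 7 has {do, mi, fa, sol, la}, leaving only re.
Row 2, column 6: row 2 has {re, mi, ti} and column 6 has {do, mi, sol, la, ti}, leaving only fa.
Row 2, column 4: row 2 has {re, mi, fa, ti} and column 4 has {do, re, mi, sol, ti}, leaving only la.
Row 2, column 2: row 2 has {re, mi, fa, la, ti} and column 2 has {do, re}, leaving only sol.
Row 2, column 5: row 2 has {re, mi, fa, sol, la, ti} and column 5 has {re, fa, sol}, leaving only do.
So row 2 reads: mi sol ti la do fa re.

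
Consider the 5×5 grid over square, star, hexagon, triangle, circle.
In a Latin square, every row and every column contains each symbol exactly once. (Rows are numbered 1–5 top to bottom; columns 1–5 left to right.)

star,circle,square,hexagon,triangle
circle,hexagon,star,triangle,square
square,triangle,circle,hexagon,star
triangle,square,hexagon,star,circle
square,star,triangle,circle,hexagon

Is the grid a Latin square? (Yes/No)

No

Every row is a permutation, but column 4 contains hexagon twice (at rows 1 and 3).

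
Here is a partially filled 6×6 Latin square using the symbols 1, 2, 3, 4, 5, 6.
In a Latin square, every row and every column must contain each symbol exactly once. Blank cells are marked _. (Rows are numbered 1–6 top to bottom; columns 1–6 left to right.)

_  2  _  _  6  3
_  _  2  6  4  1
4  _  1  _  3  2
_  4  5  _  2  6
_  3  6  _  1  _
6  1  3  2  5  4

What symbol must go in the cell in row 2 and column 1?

Row 1, column 3: row 1 has {2, 3, 6} and column 3 has {1, 2, 3, 5, 6}, leaving only 4.
Row 2, column 2: row 2 has {1, 2, 4, 6} and column 2 has {1, 2, 3, 4}, leaving only 5.
Row 2 already has {1, 2, 4, 5, 6} and column 1 already has {4, 6}, so row 2, column 1 must be 3.

3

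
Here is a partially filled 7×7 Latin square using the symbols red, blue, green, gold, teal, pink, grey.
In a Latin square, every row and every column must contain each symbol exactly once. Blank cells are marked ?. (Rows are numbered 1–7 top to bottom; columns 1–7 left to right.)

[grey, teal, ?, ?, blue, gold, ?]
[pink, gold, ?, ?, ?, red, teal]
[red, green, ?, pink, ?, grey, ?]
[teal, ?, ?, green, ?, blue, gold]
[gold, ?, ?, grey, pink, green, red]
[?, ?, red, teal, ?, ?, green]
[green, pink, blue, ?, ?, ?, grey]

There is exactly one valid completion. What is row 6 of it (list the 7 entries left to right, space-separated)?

blue grey red teal gold pink green

Row 6, column 1: row 6 has {red, green, teal} and column 1 has {red, green, gold, teal, pink, grey}, leaving only blue.
Row 6, column 2: row 6 has {red, blue, green, teal} and column 2 has {green, gold, teal, pink}, leaving only grey.
Row 6, column 5: row 6 has {red, blue, green, teal, grey} and column 5 has {blue, pink}, leaving only gold.
Row 6, column 6: row 6 has {red, blue, green, gold, teal, grey} and column 6 has {red, blue, green, gold, grey}, leaving only pink.
So row 6 reads: blue grey red teal gold pink green.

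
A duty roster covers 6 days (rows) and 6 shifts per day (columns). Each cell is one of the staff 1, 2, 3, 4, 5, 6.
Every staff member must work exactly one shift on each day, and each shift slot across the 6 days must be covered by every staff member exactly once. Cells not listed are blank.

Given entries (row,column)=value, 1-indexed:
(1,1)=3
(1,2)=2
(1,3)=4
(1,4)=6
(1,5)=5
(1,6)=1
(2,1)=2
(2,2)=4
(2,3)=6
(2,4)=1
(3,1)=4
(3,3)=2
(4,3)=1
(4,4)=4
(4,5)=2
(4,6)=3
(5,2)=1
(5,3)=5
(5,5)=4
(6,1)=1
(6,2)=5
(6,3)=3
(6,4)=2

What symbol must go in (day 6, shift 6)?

Day 2, shift 5: day 2 has {1, 2, 4, 6} and shift 5 has {2, 4, 5}, leaving only 3.
Day 2, shift 6: day 2 has {1, 2, 3, 4, 6} and shift 6 has {1, 3}, leaving only 5.
Day 3, shift 6: day 3 has {2, 4} and shift 6 has {1, 3, 5}, leaving only 6.
Day 6 already has {1, 2, 3, 5} and shift 6 already has {1, 3, 5, 6}, so day 6, shift 6 must be 4.

4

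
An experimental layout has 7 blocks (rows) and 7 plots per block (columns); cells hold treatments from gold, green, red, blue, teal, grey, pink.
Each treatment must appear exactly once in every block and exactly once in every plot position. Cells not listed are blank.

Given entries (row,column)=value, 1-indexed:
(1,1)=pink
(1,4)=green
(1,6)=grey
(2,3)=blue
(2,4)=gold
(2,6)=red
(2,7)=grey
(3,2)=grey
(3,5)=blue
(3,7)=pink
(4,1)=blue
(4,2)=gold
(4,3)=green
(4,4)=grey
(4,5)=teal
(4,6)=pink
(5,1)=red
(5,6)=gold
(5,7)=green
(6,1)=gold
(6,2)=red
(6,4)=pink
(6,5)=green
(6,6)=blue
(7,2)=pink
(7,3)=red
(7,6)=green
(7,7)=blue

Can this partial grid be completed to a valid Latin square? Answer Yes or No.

No block or plot among the givens repeats a symbol, and propagating forced cells runs into no contradiction.
One valid completion exists (for instance, pink blue teal green red grey gold / teal green blue gold pink red grey / green grey gold red blue teal pink / blue gold green grey teal pink red / red teal pink blue grey gold green / gold red grey pink green blue teal / grey pink red teal gold green blue).

Yes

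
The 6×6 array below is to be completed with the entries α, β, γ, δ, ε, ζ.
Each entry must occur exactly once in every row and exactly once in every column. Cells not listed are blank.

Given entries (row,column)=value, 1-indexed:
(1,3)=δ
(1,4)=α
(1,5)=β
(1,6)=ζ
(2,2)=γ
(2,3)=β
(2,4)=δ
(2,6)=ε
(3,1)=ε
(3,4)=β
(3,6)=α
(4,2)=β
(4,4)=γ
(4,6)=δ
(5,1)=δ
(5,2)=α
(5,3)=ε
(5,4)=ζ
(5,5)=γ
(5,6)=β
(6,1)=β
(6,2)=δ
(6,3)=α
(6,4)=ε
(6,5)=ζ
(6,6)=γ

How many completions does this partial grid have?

1

Row 1, column 1: eliminating its row and column leaves {γ}.
Row 1, column 2: eliminating its row and column leaves {ε}.
Row 2, column 1: eliminating its row and column leaves {α, ζ}.
Row 2, column 5: eliminating its row and column leaves {α}.
Row 3, column 2: eliminating its row and column leaves {ζ}.
Row 3, column 3: eliminating its row and column leaves {γ, ζ}.
Row 3, column 5: eliminating its row and column leaves {δ}.
Row 4, column 1: eliminating its row and column leaves {α, ζ}.
Row 4, column 3: eliminating its row and column leaves {ζ}.
Row 4, column 5: eliminating its row and column leaves {α, ε}.
Only one assignment across all blanks avoids any row or column repeat, giving 1 completion.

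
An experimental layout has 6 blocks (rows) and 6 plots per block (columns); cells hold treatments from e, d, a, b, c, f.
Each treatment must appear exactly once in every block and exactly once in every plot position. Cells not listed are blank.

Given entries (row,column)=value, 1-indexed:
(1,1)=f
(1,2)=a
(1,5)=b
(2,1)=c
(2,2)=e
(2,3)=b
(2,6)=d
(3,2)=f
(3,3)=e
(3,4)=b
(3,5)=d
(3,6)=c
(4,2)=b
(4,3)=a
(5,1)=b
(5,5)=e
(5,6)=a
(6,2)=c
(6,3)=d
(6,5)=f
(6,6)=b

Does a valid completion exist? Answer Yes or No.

Yes

No block or plot among the givens repeats a symbol, and propagating forced cells runs into no contradiction.
One valid completion exists (for instance, f a c d b e / c e b f a d / a f e b d c / d b a e c f / b d f c e a / e c d a f b).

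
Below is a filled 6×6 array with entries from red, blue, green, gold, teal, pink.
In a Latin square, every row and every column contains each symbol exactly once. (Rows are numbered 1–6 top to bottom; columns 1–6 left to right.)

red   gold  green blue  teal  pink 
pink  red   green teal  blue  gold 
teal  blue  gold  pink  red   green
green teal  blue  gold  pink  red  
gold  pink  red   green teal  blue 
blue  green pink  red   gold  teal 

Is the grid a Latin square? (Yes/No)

No

Every row is a permutation, but column 5 contains teal twice (at rows 1 and 5).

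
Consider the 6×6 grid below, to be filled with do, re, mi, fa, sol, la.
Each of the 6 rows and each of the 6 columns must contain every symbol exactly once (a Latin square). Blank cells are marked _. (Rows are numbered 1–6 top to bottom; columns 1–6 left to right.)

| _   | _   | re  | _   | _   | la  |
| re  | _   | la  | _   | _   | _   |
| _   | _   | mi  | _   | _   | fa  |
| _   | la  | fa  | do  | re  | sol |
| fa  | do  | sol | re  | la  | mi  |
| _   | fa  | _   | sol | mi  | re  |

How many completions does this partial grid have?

3

Row 1, column 1: eliminating its row and column leaves {do, mi, sol}.
Row 1, column 2: eliminating its row and column leaves {mi, sol}.
Row 1, column 4: eliminating its row and column leaves {mi, fa}.
Row 1, column 5: eliminating its row and column leaves {do, fa, sol}.
Row 2, column 2: eliminating its row and column leaves {mi, sol}.
Row 2, column 4: eliminating its row and column leaves {mi, fa}.
Row 2, column 5: eliminating its row and column leaves {do, fa, sol}.
Row 2, column 6: eliminating its row and column leaves {do}.
Row 3, column 1: eliminating its row and column leaves {do, sol, la}.
Row 3, column 2: eliminating its row and column leaves {re, sol}.
Row 3, column 4: eliminating its row and column leaves {la}.
Row 3, column 5: eliminating its row and column leaves {do, sol}.
Row 4, column 1: eliminating its row and column leaves {mi}.
Row 6, column 1: eliminating its row and column leaves {do, la}.
Row 6, column 3: eliminating its row and column leaves {do}.
Enumerating the assignments across these blanks that avoid any row or column repeat gives 3 completions.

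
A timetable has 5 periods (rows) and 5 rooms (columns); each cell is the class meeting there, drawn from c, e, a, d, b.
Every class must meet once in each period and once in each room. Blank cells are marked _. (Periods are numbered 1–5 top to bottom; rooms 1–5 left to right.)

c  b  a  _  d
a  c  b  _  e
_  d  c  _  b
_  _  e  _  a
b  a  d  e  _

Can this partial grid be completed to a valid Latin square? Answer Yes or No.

No

Period 1, room 4: period 1 together with room 4 already contain {c, e, a, d, b} — every symbol — so nothing can go there. The grid has no valid completion.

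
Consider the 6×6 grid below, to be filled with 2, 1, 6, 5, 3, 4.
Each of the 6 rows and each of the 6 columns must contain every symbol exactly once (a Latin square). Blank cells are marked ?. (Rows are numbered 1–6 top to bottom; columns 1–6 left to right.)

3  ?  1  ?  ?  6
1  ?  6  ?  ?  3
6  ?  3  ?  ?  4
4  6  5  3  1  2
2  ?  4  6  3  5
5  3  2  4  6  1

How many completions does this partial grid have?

Row 1, column 2: eliminating its row and column leaves {2, 5, 4}.
Row 1, column 4: eliminating its row and column leaves {2, 5}.
Row 1, column 5: eliminating its row and column leaves {2, 5, 4}.
Row 2, column 2: eliminating its row and column leaves {2, 5, 4}.
Row 2, column 4: eliminating its row and column leaves {2, 5}.
Row 2, column 5: eliminating its row and column leaves {2, 5, 4}.
Row 3, column 2: eliminating its row and column leaves {2, 1, 5}.
Row 3, column 4: eliminating its row and column leaves {2, 1, 5}.
Row 3, column 5: eliminating its row and column leaves {2, 5}.
Row 5, column 2: eliminating its row and column leaves {1}.
Enumerating the assignments across these blanks that avoid any row or column repeat gives 4 completions.

4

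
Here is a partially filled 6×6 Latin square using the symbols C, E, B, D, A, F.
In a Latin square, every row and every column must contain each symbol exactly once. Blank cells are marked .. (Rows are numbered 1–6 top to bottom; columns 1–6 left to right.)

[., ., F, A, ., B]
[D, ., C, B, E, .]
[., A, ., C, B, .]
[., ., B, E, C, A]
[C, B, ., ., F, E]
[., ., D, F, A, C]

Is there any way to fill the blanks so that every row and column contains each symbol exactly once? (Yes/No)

Row 1, column 1: row 1 has {B, A, F} and column 1 has {C, D}, so it must be E.
Row 1, column 5: row 1 has {E, B, A, F} and column 5 has {C, E, B, A, F}, so it must be D.
Row 1, column 2: row 1 has {E, B, D, A, F} and column 2 has {B, A}, so it must be C.
Row 2, column 2: row 2 has {C, E, B, D} and column 2 has {C, B, A}, so it must be F.
Now row 2, column 6: row 2 together with column 6 already contain {C, E, B, D, A, F} — every symbol — so nothing can go there. The grid has no valid completion.

No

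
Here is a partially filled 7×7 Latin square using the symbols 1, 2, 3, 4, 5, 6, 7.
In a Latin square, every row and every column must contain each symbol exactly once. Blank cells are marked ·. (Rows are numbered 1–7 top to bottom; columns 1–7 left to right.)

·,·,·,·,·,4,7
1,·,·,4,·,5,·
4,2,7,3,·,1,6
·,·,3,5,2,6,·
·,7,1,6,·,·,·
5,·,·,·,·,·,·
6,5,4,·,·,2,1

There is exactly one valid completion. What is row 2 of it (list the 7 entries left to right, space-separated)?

1 3 6 4 7 5 2

Row 3, column 5: row 3 has {1, 2, 3, 4, 6, 7} and column 5 has {2}, leaving only 5.
Row 4, column 1: row 4 has {2, 3, 5, 6} and column 1 has {1, 4, 5, 6}, leaving only 7.
Row 4, column 7: row 4 has {2, 3, 5, 6, 7} and column 7 has {1, 6, 7}, leaving only 4.
Row 4, column 2: row 4 has {2, 3, 4, 5, 6, 7} and column 2 has {2, 5, 7}, leaving only 1.
Row 5, column 6: row 5 has {1, 6, 7} and column 6 has {1, 2, 4, 5, 6}, leaving only 3.
Row 5, column 1: row 5 has {1, 3, 6, 7} and column 1 has {1, 4, 5, 6, 7}, leaving only 2.
Row 1, column 1: row 1 has {4, 7} and column 1 has {1, 2, 4, 5, 6, 7}, leaving only 3.
Row 1, column 2: row 1 has {3, 4, 7} and column 2 has {1, 2, 5, 7}, leaving only 6.
Row 2, column 2: row 2 has {1, 4, 5} and column 2 has {1, 2, 5, 6, 7}, leaving only 3.
Row 2, column 7: row 2 has {1, 3, 4, 5} and column 7 has {1, 4, 6, 7}, leaving only 2.
Row 2, column 3: row 2 has {1, 2, 3, 4, 5} and column 3 has {1, 3, 4, 7}, leaving only 6.
Row 2, column 5: row 2 has {1, 2, 3, 4, 5, 6} and column 5 has {2, 5}, leaving only 7.
So row 2 reads: 1 3 6 4 7 5 2.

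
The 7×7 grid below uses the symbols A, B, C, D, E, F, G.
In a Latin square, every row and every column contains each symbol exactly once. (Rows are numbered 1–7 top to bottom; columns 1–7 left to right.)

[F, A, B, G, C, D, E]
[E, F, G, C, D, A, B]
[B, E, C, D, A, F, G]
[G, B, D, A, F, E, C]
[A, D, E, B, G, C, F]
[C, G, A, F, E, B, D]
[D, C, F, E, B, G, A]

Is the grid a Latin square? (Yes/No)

Yes

Each row is a permutation of the 7 symbols, and so is each column.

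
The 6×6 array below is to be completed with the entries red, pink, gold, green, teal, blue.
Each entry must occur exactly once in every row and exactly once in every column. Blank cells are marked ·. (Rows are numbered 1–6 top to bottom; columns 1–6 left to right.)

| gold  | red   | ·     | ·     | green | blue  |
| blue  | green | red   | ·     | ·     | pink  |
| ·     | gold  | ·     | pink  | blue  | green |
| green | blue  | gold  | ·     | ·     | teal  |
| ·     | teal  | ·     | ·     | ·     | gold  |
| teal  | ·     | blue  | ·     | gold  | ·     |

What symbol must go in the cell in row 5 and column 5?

red

Row 1, column 4: row 1 has {red, gold, green, blue} and column 4 has {pink}, leaving only teal.
Row 1, column 3: row 1 has {red, gold, green, teal, blue} and column 3 has {red, gold, blue}, leaving only pink.
Row 2, column 4: row 2 has {red, pink, green, blue} and column 4 has {pink, teal}, leaving only gold.
Row 2, column 5: row 2 has {red, pink, gold, green, blue} and column 5 has {gold, green, blue}, leaving only teal.
Row 3, column 1: row 3 has {pink, gold, green, blue} and column 1 has {gold, green, teal, blue}, leaving only red.
Row 3, column 3: row 3 has {red, pink, gold, green, blue} and column 3 has {red, pink, gold, blue}, leaving only teal.
Row 4, column 4: row 4 has {gold, green, teal, blue} and column 4 has {pink, gold, teal}, leaving only red.
Row 4, column 5: row 4 has {red, gold, green, teal, blue} and column 5 has {gold, green, teal, blue}, leaving only pink.
Row 5 already has {gold, teal} and column 5 already has {pink, gold, green, teal, blue}, so row 5, column 5 must be red.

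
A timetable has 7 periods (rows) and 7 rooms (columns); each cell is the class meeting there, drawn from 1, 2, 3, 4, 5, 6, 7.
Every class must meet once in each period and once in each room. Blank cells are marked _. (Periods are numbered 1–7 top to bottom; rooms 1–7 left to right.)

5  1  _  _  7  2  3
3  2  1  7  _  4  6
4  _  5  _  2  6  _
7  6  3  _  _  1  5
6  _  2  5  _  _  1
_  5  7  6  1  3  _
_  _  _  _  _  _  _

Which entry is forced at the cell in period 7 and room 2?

7

Period 1, room 4: period 1 has {1, 2, 3, 5, 7} and room 4 has {5, 6, 7}, leaving only 4.
Period 1, room 3: period 1 has {1, 2, 3, 4, 5, 7} and room 3 has {1, 2, 3, 5, 7}, leaving only 6.
Period 2, room 5: period 2 has {1, 2, 3, 4, 6, 7} and room 5 has {1, 2, 7}, leaving only 5.
Period 3, room 7: period 3 has {2, 4, 5, 6} and room 7 has {1, 3, 5, 6}, leaving only 7.
Period 3, room 2: period 3 has {2, 4, 5, 6, 7} and room 2 has {1, 2, 5, 6}, leaving only 3.
Period 3, room 4: period 3 has {2, 3, 4, 5, 6, 7} and room 4 has {4, 5, 6, 7}, leaving only 1.
Period 4, room 4: period 4 has {1, 3, 5, 6, 7} and room 4 has {1, 4, 5, 6, 7}, leaving only 2.
Period 4, room 5: period 4 has {1, 2, 3, 5, 6, 7} and room 5 has {1, 2, 5, 7}, leaving only 4.
Period 5, room 5: period 5 has {1, 2, 5, 6} and room 5 has {1, 2, 4, 5, 7}, leaving only 3.
Period 5, room 6: period 5 has {1, 2, 3, 5, 6} and room 6 has {1, 2, 3, 4, 6}, leaving only 7.
Period 5, room 2: period 5 has {1, 2, 3, 5, 6, 7} and room 2 has {1, 2, 3, 5, 6}, leaving only 4.
Period 7 already has {} and room 2 already has {1, 2, 3, 4, 5, 6}, so period 7, room 2 must be 7.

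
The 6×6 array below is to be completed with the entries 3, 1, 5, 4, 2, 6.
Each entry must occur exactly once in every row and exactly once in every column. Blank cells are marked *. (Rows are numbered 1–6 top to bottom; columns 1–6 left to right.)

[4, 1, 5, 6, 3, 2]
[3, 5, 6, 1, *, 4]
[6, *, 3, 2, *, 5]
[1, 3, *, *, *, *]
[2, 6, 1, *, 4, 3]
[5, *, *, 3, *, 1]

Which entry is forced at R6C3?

4

Row 2, column 5: row 2 has {3, 1, 5, 4, 6} and column 5 has {3, 4}, leaving only 2.
Row 3, column 2: row 3 has {3, 5, 2, 6} and column 2 has {3, 1, 5, 6}, leaving only 4.
Row 3, column 5: row 3 has {3, 5, 4, 2, 6} and column 5 has {3, 4, 2}, leaving only 1.
Row 4, column 6: row 4 has {3, 1} and column 6 has {3, 1, 5, 4, 2}, leaving only 6.
Row 4, column 5: row 4 has {3, 1, 6} and column 5 has {3, 1, 4, 2}, leaving only 5.
Row 4, column 4: row 4 has {3, 1, 5, 6} and column 4 has {3, 1, 2, 6}, leaving only 4.
Row 4, column 3: row 4 has {3, 1, 5, 4, 6} and column 3 has {3, 1, 5, 6}, leaving only 2.
Row 6 already has {3, 1, 5} and column 3 already has {3, 1, 5, 2, 6}, so row 6, column 3 must be 4.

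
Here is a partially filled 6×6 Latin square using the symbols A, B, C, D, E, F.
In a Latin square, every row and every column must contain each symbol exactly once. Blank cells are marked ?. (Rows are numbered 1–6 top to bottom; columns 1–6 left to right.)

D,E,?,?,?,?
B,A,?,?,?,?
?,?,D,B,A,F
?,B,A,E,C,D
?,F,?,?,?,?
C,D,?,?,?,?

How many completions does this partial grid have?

Row 1, column 3: eliminating its row and column leaves {B, C, F}.
Row 1, column 4: eliminating its row and column leaves {A, C, F}.
Row 1, column 5: eliminating its row and column leaves {B, F}.
Row 1, column 6: eliminating its row and column leaves {A, B, C}.
Row 2, column 3: eliminating its row and column leaves {C, E, F}.
Row 2, column 4: eliminating its row and column leaves {C, D, F}.
Row 2, column 5: eliminating its row and column leaves {D, E, F}.
Row 2, column 6: eliminating its row and column leaves {C, E}.
Row 3, column 1: eliminating its row and column leaves {E}.
Row 3, column 2: eliminating its row and column leaves {C}.
Row 4, column 1: eliminating its row and column leaves {F}.
Row 5, column 1: eliminating its row and column leaves {A, E}.
Row 5, column 3: eliminating its row and column leaves {B, C, E}.
Row 5, column 4: eliminating its row and column leaves {A, C, D}.
Row 5, column 5: eliminating its row and column leaves {B, D, E}.
Row 5, column 6: eliminating its row and column leaves {A, B, C, E}.
Row 6, column 3: eliminating its row and column leaves {B, E, F}.
Row 6, column 4: eliminating its row and column leaves {A, F}.
Row 6, column 5: eliminating its row and column leaves {B, E, F}.
Row 6, column 6: eliminating its row and column leaves {A, B, E}.
Enumerating the assignments across these blanks that avoid any row or column repeat gives 14 completions.

14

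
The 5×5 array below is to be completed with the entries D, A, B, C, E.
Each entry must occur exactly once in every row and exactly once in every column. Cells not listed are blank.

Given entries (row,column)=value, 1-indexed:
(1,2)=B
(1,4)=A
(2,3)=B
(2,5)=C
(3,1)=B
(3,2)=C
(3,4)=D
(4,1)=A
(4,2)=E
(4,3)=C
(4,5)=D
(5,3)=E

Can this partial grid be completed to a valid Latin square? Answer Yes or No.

No

Row 1, column 3: row 1 has {A, B} and column 3 has {B, C, E}, so it must be D.
Row 1, column 5: row 1 has {D, A, B} and column 5 has {D, C}, so it must be E.
Row 1, column 1: row 1 has {D, A, B, E} and column 1 has {A, B}, so it must be C.
Row 2, column 4: row 2 has {B, C} and column 4 has {D, A}, so it must be E.
Row 2, column 1: row 2 has {B, C, E} and column 1 has {A, B, C}, so it must be D.
Now row 5, column 1: row 5 together with column 1 already contain {D, A, B, C, E} — every symbol — so nothing can go there. The grid has no valid completion.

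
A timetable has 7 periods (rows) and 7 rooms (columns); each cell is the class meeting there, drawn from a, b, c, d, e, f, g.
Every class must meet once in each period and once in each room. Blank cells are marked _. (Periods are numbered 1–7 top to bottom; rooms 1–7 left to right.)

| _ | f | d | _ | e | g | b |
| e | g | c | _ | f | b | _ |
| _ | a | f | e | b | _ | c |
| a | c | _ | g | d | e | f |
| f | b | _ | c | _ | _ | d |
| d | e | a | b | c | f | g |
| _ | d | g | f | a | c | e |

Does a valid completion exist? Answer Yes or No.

No period or room among the givens repeats a symbol, and propagating forced cells runs into no contradiction.
One valid completion exists (for instance, c f d a e g b / e g c d f b a / g a f e b d c / a c b g d e f / f b e c g a d / d e a b c f g / b d g f a c e).

Yes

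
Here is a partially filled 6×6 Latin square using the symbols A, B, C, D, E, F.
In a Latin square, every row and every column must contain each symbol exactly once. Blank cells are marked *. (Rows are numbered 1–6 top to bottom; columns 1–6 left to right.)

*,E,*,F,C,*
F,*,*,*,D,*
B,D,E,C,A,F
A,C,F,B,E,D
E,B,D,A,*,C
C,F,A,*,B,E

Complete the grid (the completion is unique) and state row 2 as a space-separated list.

F A C E D B

Row 2, column 2: row 2 has {D, F} and column 2 has {B, C, D, E, F}, leaving only A.
Row 2, column 4: row 2 has {A, D, F} and column 4 has {A, B, C, F}, leaving only E.
Row 2, column 6: row 2 has {A, D, E, F} and column 6 has {C, D, E, F}, leaving only B.
Row 2, column 3: row 2 has {A, B, D, E, F} and column 3 has {A, D, E, F}, leaving only C.
So row 2 reads: F A C E D B.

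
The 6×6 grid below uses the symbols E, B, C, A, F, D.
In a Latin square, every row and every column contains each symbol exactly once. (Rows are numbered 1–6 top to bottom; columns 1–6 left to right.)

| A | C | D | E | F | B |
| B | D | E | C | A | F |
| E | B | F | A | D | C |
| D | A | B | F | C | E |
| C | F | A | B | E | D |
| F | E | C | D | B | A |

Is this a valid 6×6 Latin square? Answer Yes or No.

Each row is a permutation of the 6 symbols, and so is each column.

Yes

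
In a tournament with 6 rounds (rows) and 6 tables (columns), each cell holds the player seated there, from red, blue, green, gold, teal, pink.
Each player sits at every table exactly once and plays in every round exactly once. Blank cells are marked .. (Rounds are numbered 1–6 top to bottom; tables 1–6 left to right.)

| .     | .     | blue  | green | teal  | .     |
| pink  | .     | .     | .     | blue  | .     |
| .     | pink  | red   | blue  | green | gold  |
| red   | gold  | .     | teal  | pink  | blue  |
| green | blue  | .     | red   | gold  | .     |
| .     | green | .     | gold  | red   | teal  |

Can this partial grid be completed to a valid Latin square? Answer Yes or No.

No

Round 2, table 4: round 2 together with table 4 already contain {red, blue, green, gold, teal, pink} — every symbol — so nothing can go there. The grid has no valid completion.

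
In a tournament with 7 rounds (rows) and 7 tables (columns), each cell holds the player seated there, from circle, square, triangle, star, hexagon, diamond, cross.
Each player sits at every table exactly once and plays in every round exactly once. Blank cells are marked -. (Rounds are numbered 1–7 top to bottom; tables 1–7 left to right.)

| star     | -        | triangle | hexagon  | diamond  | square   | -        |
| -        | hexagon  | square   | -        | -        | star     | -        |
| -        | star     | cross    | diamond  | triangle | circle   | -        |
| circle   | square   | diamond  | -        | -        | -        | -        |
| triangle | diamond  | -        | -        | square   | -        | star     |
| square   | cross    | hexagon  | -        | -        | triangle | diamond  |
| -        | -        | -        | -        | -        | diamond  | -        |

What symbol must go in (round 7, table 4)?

Round 1, table 2: round 1 has {square, triangle, star, hexagon, diamond} and table 2 has {square, star, hexagon, diamond, cross}, leaving only circle.
Round 1, table 7: round 1 has {circle, square, triangle, star, hexagon, diamond} and table 7 has {star, diamond}, leaving only cross.
Round 3, table 1: round 3 has {circle, triangle, star, diamond, cross} and table 1 has {circle, square, triangle, star}, leaving only hexagon.
Round 3, table 7: round 3 has {circle, triangle, star, hexagon, diamond, cross} and table 7 has {star, diamond, cross}, leaving only square.
Round 5, table 3: round 5 has {square, triangle, star, diamond} and table 3 has {square, triangle, hexagon, diamond, cross}, leaving only circle.
Round 5, table 4: round 5 has {circle, square, triangle, star, diamond} and table 4 has {hexagon, diamond}, leaving only cross.
Round 5, table 6: round 5 has {circle, square, triangle, star, diamond, cross} and table 6 has {circle, square, triangle, star, diamond}, leaving only hexagon.
Round 4, table 6: round 4 has {circle, square, diamond} and table 6 has {circle, square, triangle, star, hexagon, diamond}, leaving only cross.
Round 7, table 1: round 7 has {diamond} and table 1 has {circle, square, triangle, star, hexagon}, leaving only cross.
Round 2, table 1: round 2 has {square, star, hexagon} and table 1 has {circle, square, triangle, star, hexagon, cross}, leaving only diamond.
Round 7, table 2: round 7 has {diamond, cross} and table 2 has {circle, square, star, hexagon, diamond, cross}, leaving only triangle.
Round 7, table 3: round 7 has {triangle, diamond, cross} and table 3 has {circle, square, triangle, hexagon, diamond, cross}, leaving only star.
Round 7, table 4 is narrowed to {circle, square}.
If it were circle, then round 6, table 4 would be left with no valid symbol.
So round 7, table 4 must be square.

square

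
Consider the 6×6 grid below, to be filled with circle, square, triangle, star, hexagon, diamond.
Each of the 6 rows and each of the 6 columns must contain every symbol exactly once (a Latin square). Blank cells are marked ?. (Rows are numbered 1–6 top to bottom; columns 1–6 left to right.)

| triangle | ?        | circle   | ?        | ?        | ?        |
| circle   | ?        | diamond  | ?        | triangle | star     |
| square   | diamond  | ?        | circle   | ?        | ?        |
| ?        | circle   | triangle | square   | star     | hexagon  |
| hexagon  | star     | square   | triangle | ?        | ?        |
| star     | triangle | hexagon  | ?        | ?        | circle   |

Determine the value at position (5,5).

Row 2, column 4: row 2 has {circle, triangle, star, diamond} and column 4 has {circle, square, triangle}, leaving only hexagon.
Row 2, column 2: row 2 has {circle, triangle, star, hexagon, diamond} and column 2 has {circle, triangle, star, diamond}, leaving only square.
Row 1, column 2: row 1 has {circle, triangle} and column 2 has {circle, square, triangle, star, diamond}, leaving only hexagon.
Row 3, column 3: row 3 has {circle, square, diamond} and column 3 has {circle, square, triangle, hexagon, diamond}, leaving only star.
Row 3, column 5: row 3 has {circle, square, star, diamond} and column 5 has {triangle, star}, leaving only hexagon.
Row 3, column 6: row 3 has {circle, square, star, hexagon, diamond} and column 6 has {circle, star, hexagon}, leaving only triangle.
Row 4, column 1: row 4 has {circle, square, triangle, star, hexagon} and column 1 has {circle, square, triangle, star, hexagon}, leaving only diamond.
Row 5, column 6: row 5 has {square, triangle, star, hexagon} and column 6 has {circle, triangle, star, hexagon}, leaving only diamond.
Row 5 already has {square, triangle, star, hexagon, diamond} and column 5 already has {triangle, star, hexagon}, so row 5, column 5 must be circle.

circle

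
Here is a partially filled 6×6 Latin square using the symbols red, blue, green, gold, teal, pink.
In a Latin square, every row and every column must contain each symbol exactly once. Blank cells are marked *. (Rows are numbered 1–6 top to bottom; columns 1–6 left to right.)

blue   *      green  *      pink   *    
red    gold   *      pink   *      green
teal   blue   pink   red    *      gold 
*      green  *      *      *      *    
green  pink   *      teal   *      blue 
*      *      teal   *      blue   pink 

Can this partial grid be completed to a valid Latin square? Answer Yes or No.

Yes

No row or column among the givens repeats a symbol, and propagating forced cells runs into no contradiction.
One valid completion exists (for instance, blue teal green gold pink red / red gold blue pink teal green / teal blue pink red green gold / pink green red blue gold teal / green pink gold teal red blue / gold red teal green blue pink).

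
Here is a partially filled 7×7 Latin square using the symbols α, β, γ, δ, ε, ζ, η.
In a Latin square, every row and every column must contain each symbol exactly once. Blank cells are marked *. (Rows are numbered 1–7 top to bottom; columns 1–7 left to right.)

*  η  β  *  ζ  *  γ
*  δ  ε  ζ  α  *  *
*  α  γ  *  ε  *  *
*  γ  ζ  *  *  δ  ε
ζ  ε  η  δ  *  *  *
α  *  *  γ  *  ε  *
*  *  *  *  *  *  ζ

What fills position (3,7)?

Row 1, column 6: row 1 has {β, γ, ζ, η} and column 6 has {δ, ε}, leaving only α.
Row 1, column 4: row 1 has {α, β, γ, ζ, η} and column 4 has {γ, δ, ζ}, leaving only ε.
Row 1, column 1: row 1 has {α, β, γ, ε, ζ, η} and column 1 has {α, ζ}, leaving only δ.
Row 6, column 3: row 6 has {α, γ, ε} and column 3 has {β, γ, ε, ζ, η}, leaving only δ.
Row 7, column 2: row 7 has {ζ} and column 2 has {α, γ, δ, ε, η}, leaving only β.
Row 6, column 2: row 6 has {α, γ, δ, ε} and column 2 has {α, β, γ, δ, ε, η}, leaving only ζ.
Row 7, column 3: row 7 has {β, ζ} and column 3 has {β, γ, δ, ε, ζ, η}, leaving only α.
Row 7, column 4: row 7 has {α, β, ζ} and column 4 has {γ, δ, ε, ζ}, leaving only η.
Row 3, column 4: row 3 has {α, γ, ε} and column 4 has {γ, δ, ε, ζ, η}, leaving only β.
Row 3, column 1: row 3 has {α, β, γ, ε} and column 1 has {α, δ, ζ}, leaving only η.
Row 3 already has {α, β, γ, ε, η} and column 7 already has {γ, ε, ζ}, so row 3, column 7 must be δ.

δ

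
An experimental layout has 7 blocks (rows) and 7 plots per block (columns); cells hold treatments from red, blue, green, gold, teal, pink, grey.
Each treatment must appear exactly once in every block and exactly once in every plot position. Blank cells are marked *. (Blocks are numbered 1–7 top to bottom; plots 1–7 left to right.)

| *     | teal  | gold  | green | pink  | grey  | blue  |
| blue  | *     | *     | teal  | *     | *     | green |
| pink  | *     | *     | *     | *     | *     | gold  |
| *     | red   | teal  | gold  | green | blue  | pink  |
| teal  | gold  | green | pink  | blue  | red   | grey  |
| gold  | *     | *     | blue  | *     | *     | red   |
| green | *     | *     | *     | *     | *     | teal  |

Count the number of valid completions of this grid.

8

Block 1, plot 1: eliminating its block and plot leaves {red}.
Block 2, plot 2: eliminating its block and plot leaves {pink, grey}.
Block 2, plot 3: eliminating its block and plot leaves {red, pink, grey}.
Block 2, plot 5: eliminating its block and plot leaves {red, gold, grey}.
Block 2, plot 6: eliminating its block and plot leaves {gold, pink}.
Block 3, plot 2: eliminating its block and plot leaves {blue, green, grey}.
Block 3, plot 3: eliminating its block and plot leaves {red, blue, grey}.
Block 3, plot 4: eliminating its block and plot leaves {red, grey}.
Block 3, plot 5: eliminating its block and plot leaves {red, teal, grey}.
Block 3, plot 6: eliminating its block and plot leaves {green, teal}.
Block 4, plot 1: eliminating its block and plot leaves {grey}.
Block 6, plot 2: eliminating its block and plot leaves {green, pink, grey}.
Block 6, plot 3: eliminating its block and plot leaves {pink, grey}.
Block 6, plot 5: eliminating its block and plot leaves {teal, grey}.
Block 6, plot 6: eliminating its block and plot leaves {green, teal, pink}.
Block 7, plot 2: eliminating its block and plot leaves {blue, pink, grey}.
Block 7, plot 3: eliminating its block and plot leaves {red, blue, pink, grey}.
Block 7, plot 4: eliminating its block and plot leaves {red, grey}.
Block 7, plot 5: eliminating its block and plot leaves {red, gold, grey}.
Block 7, plot 6: eliminating its block and plot leaves {gold, pink}.
Enumerating the assignments across these blanks that avoid any block or plot repeat gives 8 completions.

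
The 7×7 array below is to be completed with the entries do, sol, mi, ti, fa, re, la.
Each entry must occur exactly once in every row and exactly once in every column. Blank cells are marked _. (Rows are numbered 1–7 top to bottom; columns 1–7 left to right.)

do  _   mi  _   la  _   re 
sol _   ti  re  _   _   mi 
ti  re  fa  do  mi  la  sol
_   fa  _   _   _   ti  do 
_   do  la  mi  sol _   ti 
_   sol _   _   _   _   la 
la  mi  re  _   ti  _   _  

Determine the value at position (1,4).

fa

Row 1, column 2: row 1 has {do, mi, re, la} and column 2 has {do, sol, mi, fa, re}, leaving only ti.
Row 2, column 2: row 2 has {sol, mi, ti, re} and column 2 has {do, sol, mi, ti, fa, re}, leaving only la.
Row 4, column 3: row 4 has {do, ti, fa} and column 3 has {mi, ti, fa, re, la}, leaving only sol.
Row 4, column 4: row 4 has {do, sol, ti, fa} and column 4 has {do, mi, re}, leaving only la.
Row 4, column 5: row 4 has {do, sol, ti, fa, la} and column 5 has {sol, mi, ti, la}, leaving only re.
Row 4, column 1: row 4 has {do, sol, ti, fa, re, la} and column 1 has {do, sol, ti, la}, leaving only mi.
Row 6, column 3: row 6 has {sol, la} and column 3 has {sol, mi, ti, fa, re, la}, leaving only do.
Row 6, column 5: row 6 has {do, sol, la} and column 5 has {sol, mi, ti, re, la}, leaving only fa.
Row 2, column 5: row 2 has {sol, mi, ti, re, la} and column 5 has {sol, mi, ti, fa, re, la}, leaving only do.
Row 2, column 6: row 2 has {do, sol, mi, ti, re, la} and column 6 has {ti, la}, leaving only fa.
Row 1, column 6: row 1 has {do, mi, ti, re, la} and column 6 has {ti, fa, la}, leaving only sol.
Row 1 already has {do, sol, mi, ti, re, la} and column 4 already has {do, mi, re, la}, so row 1, column 4 must be fa.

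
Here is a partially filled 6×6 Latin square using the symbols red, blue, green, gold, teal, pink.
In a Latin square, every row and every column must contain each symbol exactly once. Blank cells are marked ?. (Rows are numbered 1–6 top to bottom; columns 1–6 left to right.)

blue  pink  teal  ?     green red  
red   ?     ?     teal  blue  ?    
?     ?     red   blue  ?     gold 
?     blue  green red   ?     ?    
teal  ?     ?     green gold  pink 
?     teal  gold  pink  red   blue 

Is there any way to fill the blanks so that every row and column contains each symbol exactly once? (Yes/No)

Yes

No row or column among the givens repeats a symbol, and propagating forced cells runs into no contradiction.
One valid completion exists (for instance, blue pink teal gold green red / red gold pink teal blue green / pink green red blue teal gold / gold blue green red pink teal / teal red blue green gold pink / green teal gold pink red blue).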